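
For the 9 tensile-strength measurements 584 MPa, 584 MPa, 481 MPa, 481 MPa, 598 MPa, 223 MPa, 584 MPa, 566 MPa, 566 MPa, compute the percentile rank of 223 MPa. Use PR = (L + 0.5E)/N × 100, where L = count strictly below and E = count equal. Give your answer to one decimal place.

5.6

N = 9.
Strictly below 223: 0. Equal to 223: 1.
PR = (0 + 0.5·1)/9 × 100 = 5.6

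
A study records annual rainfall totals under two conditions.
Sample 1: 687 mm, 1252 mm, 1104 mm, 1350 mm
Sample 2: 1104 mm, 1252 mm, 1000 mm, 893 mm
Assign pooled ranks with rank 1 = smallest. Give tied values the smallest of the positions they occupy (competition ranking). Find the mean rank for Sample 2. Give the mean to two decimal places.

Sorted (ascending): 687, 893, 1000, 1104, 1104, 1252, 1252, 1350
The 2 values of 1104 occupy positions 4–5 → each gets rank 4.
The 2 values of 1252 occupy positions 6–7 → each gets rank 6.
Sample 2 values → pooled ranks: 1104→4, 1252→6, 1000→3, 893→2
Mean rank = (4 + 6 + 3 + 2) / 4 = 3.75

3.75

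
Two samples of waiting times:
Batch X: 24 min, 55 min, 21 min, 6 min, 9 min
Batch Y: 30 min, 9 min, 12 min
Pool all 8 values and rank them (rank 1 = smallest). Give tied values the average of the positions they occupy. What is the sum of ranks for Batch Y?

13.5

Sorted (ascending): 6, 9, 9, 12, 21, 24, 30, 55
The 2 values of 9 occupy positions 2–3 → average rank (2+3)/2 = 2.5.
Batch Y values → pooled ranks: 30→7, 9→2.5, 12→4
Rank sum = 7 + 2.5 + 4 = 13.5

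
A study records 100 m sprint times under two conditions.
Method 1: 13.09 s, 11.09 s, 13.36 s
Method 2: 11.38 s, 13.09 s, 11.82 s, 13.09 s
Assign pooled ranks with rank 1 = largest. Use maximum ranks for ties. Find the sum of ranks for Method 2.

Sorted (descending): 13.36, 13.09, 13.09, 13.09, 11.82, 11.38, 11.09
The 3 values of 13.09 occupy positions 2–4 → each gets rank 4.
Method 2 values → pooled ranks: 11.38→6, 13.09→4, 11.82→5, 13.09→4
Rank sum = 6 + 4 + 5 + 4 = 19

19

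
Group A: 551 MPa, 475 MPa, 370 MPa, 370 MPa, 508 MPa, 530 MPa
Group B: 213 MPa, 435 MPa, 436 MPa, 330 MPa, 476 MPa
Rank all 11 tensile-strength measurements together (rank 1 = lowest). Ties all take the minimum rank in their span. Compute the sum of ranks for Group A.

43

Sorted (ascending): 213, 330, 370, 370, 435, 436, 475, 476, 508, 530, 551
The 2 values of 370 occupy positions 3–4 → each gets rank 3.
Group A values → pooled ranks: 551→11, 475→7, 370→3, 370→3, 508→9, 530→10
Rank sum = 11 + 7 + 3 + 3 + 9 + 10 = 43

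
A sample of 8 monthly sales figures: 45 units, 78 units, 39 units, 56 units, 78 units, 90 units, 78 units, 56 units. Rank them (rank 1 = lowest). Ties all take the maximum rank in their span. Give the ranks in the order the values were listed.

Sorted (ascending): 39, 45, 56, 56, 78, 78, 78, 90
The 2 values of 56 occupy positions 3–4 → each gets rank 4.
The 3 values of 78 occupy positions 5–7 → each gets rank 7.

2, 7, 1, 4, 7, 8, 7, 4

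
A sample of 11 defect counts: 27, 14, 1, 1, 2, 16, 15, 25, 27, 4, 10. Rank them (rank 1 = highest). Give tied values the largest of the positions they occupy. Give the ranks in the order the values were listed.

2, 6, 11, 11, 9, 4, 5, 3, 2, 8, 7

Sorted (descending): 27, 27, 25, 16, 15, 14, 10, 4, 2, 1, 1
The 2 values of 27 occupy positions 1–2 → each gets rank 2.
The 2 values of 1 occupy positions 10–11 → each gets rank 11.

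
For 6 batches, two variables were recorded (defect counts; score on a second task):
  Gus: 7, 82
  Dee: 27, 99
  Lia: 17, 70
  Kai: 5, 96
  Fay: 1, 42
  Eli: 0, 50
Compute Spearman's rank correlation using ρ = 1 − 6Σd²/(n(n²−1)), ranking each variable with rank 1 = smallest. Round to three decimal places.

0.714

Ranks of variable 1: 4, 6, 5, 3, 2, 1
Ranks of variable 2: 4, 6, 3, 5, 1, 2
d = r₁ − r₂: 0, 0, 2, -2, 1, -1
d²: 0, 0, 4, 4, 1, 1; Σd² = 10
ρ = 1 − 6·10/(6·35) = 1 − 60/210 = 0.714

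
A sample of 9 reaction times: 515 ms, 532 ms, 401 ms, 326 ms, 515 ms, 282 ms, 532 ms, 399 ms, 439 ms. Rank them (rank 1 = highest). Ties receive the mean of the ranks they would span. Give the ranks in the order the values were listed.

Sorted (descending): 532, 532, 515, 515, 439, 401, 399, 326, 282
The 2 values of 532 occupy positions 1–2 → average rank (1+2)/2 = 1.5.
The 2 values of 515 occupy positions 3–4 → average rank (3+4)/2 = 3.5.

3.5, 1.5, 6, 8, 3.5, 9, 1.5, 7, 5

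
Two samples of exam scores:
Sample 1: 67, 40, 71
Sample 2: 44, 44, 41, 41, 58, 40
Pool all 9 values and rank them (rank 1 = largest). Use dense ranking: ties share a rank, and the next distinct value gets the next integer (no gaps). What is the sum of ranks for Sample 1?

9

Sorted (descending): 71, 67, 58, 44, 44, 41, 41, 40, 40
The 2 values of 44 share dense rank 4.
The 2 values of 41 share dense rank 5.
The 2 values of 40 share dense rank 6.
Remaining distinct values take the next consecutive integers.
Sample 1 values → pooled ranks: 67→2, 40→6, 71→1
Rank sum = 2 + 6 + 1 = 9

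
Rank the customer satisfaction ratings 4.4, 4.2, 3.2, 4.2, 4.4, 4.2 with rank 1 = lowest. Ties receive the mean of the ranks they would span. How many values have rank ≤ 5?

Sorted (ascending): 3.2, 4.2, 4.2, 4.2, 4.4, 4.4
The 3 values of 4.2 occupy positions 2–4 → average rank 3.
The 2 values of 4.4 occupy positions 5–6 → average rank (5+6)/2 = 5.5.
Ranks ≤ 5: {1, 3, 3, 3} → 4 values.

4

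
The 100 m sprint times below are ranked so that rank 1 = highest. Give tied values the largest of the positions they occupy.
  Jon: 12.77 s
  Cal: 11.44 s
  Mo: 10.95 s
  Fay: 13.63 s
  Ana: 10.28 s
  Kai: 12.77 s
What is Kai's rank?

3

Sorted (descending): 13.63, 12.77, 12.77, 11.44, 10.95, 10.28
The 2 values of 12.77 occupy positions 2–3 → each gets rank 3.
Kai has value 12.77 s → rank 3.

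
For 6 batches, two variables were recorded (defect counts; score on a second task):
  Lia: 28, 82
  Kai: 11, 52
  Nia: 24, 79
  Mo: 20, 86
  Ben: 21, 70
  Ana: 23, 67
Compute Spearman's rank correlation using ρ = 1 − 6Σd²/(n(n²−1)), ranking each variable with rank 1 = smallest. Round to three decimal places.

Ranks of variable 1: 6, 1, 5, 2, 3, 4
Ranks of variable 2: 5, 1, 4, 6, 3, 2
d = r₁ − r₂: 1, 0, 1, -4, 0, 2
d²: 1, 0, 1, 16, 0, 4; Σd² = 22
ρ = 1 − 6·22/(6·35) = 1 − 132/210 = 0.371

0.371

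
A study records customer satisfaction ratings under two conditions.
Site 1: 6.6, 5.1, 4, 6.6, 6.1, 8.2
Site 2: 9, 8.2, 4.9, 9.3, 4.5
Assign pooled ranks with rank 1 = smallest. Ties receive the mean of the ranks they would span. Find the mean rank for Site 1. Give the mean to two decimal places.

5.25

Sorted (ascending): 4, 4.5, 4.9, 5.1, 6.1, 6.6, 6.6, 8.2, 8.2, 9, 9.3
The 2 values of 6.6 occupy positions 6–7 → average rank (6+7)/2 = 6.5.
The 2 values of 8.2 occupy positions 8–9 → average rank (8+9)/2 = 8.5.
Site 1 values → pooled ranks: 6.6→6.5, 5.1→4, 4→1, 6.6→6.5, 6.1→5, 8.2→8.5
Mean rank = (6.5 + 4 + 1 + 6.5 + 5 + 8.5) / 6 = 5.25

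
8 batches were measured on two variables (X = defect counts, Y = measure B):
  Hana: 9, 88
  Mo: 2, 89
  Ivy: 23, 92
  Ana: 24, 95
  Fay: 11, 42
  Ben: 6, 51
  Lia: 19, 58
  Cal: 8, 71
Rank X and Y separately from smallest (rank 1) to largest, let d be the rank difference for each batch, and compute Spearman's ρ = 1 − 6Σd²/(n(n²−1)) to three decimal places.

0.381

Ranks of variable 1: 4, 1, 7, 8, 5, 2, 6, 3
Ranks of variable 2: 5, 6, 7, 8, 1, 2, 3, 4
d = r₁ − r₂: -1, -5, 0, 0, 4, 0, 3, -1
d²: 1, 25, 0, 0, 16, 0, 9, 1; Σd² = 52
ρ = 1 − 6·52/(8·63) = 1 − 312/504 = 0.381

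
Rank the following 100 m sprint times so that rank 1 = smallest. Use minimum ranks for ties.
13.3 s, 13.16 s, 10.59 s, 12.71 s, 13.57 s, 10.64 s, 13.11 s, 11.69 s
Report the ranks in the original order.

7, 6, 1, 4, 8, 2, 5, 3

Sorted (ascending): 10.59, 10.64, 11.69, 12.71, 13.11, 13.16, 13.3, 13.57
No ties — each value takes its position as its rank.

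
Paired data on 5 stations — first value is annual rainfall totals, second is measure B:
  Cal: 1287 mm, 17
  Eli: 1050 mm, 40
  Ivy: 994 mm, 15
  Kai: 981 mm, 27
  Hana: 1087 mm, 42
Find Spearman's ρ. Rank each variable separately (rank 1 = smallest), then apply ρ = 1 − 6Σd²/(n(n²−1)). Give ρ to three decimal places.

0.200

Ranks of variable 1: 5, 3, 2, 1, 4
Ranks of variable 2: 2, 4, 1, 3, 5
d = r₁ − r₂: 3, -1, 1, -2, -1
d²: 9, 1, 1, 4, 1; Σd² = 16
ρ = 1 − 6·16/(5·24) = 1 − 96/120 = 0.200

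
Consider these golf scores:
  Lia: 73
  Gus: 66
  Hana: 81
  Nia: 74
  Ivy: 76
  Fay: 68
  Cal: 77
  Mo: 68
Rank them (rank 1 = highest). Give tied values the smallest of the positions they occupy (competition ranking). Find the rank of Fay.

6

Sorted (descending): 81, 77, 76, 74, 73, 68, 68, 66
The 2 values of 68 occupy positions 6–7 → each gets rank 6.
Fay has value 68 → rank 6.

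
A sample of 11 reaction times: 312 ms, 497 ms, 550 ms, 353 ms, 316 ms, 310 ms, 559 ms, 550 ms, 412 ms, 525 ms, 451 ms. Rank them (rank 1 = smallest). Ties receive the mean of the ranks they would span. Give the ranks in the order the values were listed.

Sorted (ascending): 310, 312, 316, 353, 412, 451, 497, 525, 550, 550, 559
The 2 values of 550 occupy positions 9–10 → average rank (9+10)/2 = 9.5.

2, 7, 9.5, 4, 3, 1, 11, 9.5, 5, 8, 6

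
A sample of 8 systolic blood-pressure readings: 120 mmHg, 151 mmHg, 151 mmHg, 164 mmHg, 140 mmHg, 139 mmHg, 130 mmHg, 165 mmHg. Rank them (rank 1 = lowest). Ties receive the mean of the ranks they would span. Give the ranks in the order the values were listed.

Sorted (ascending): 120, 130, 139, 140, 151, 151, 164, 165
The 2 values of 151 occupy positions 5–6 → average rank (5+6)/2 = 5.5.

1, 5.5, 5.5, 7, 4, 3, 2, 8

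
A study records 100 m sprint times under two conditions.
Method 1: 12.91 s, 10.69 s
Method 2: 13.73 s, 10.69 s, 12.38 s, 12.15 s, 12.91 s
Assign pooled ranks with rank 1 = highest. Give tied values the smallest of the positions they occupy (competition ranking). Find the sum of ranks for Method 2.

Sorted (descending): 13.73, 12.91, 12.91, 12.38, 12.15, 10.69, 10.69
The 2 values of 12.91 occupy positions 2–3 → each gets rank 2.
The 2 values of 10.69 occupy positions 6–7 → each gets rank 6.
Method 2 values → pooled ranks: 13.73→1, 10.69→6, 12.38→4, 12.15→5, 12.91→2
Rank sum = 1 + 6 + 4 + 5 + 2 = 18

18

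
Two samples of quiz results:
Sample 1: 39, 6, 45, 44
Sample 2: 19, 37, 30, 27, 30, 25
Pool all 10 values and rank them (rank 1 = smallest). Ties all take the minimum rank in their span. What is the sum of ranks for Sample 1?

Sorted (ascending): 6, 19, 25, 27, 30, 30, 37, 39, 44, 45
The 2 values of 30 occupy positions 5–6 → each gets rank 5.
Sample 1 values → pooled ranks: 39→8, 6→1, 45→10, 44→9
Rank sum = 8 + 1 + 10 + 9 = 28

28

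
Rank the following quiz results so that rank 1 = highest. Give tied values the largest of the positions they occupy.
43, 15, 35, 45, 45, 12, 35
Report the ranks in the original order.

Sorted (descending): 45, 45, 43, 35, 35, 15, 12
The 2 values of 45 occupy positions 1–2 → each gets rank 2.
The 2 values of 35 occupy positions 4–5 → each gets rank 5.

3, 6, 5, 2, 2, 7, 5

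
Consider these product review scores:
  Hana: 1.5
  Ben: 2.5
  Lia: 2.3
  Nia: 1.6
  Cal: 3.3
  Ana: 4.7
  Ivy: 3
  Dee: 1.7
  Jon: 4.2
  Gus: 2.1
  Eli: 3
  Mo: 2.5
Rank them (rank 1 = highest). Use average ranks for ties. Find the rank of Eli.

Sorted (descending): 4.7, 4.2, 3.3, 3, 3, 2.5, 2.5, 2.3, 2.1, 1.7, 1.6, 1.5
The 2 values of 3 occupy positions 4–5 → average rank (4+5)/2 = 4.5.
The 2 values of 2.5 occupy positions 6–7 → average rank (6+7)/2 = 6.5.
Eli has value 3 → rank 4.5.

4.5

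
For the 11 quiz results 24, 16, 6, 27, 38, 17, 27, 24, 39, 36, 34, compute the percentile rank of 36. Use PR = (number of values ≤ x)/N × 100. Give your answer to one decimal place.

N = 11.
Strictly below 36: 8. Equal to 36: 1.
PR = 9/11 × 100 = 81.8

81.8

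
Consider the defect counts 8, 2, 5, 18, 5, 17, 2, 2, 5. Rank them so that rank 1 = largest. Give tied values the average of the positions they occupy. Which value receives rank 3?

Sorted (descending): 18, 17, 8, 5, 5, 5, 2, 2, 2
The 3 values of 5 occupy positions 4–6 → average rank 5.
The 3 values of 2 occupy positions 7–9 → average rank 8.
Rank 3 → value 8.

8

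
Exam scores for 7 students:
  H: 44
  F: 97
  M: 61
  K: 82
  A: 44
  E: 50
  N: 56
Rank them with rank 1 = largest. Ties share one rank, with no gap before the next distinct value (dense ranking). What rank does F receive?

Sorted (descending): 97, 82, 61, 56, 50, 44, 44
The 2 values of 44 share dense rank 6.
Remaining distinct values take the next consecutive integers.
F has value 97 → rank 1.

1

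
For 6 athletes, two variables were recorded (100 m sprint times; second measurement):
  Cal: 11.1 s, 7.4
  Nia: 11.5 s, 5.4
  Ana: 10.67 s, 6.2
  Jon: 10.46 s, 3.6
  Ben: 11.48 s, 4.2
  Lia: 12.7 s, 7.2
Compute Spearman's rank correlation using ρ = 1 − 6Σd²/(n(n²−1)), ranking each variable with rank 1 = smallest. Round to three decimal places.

0.371

Ranks of variable 1: 3, 5, 2, 1, 4, 6
Ranks of variable 2: 6, 3, 4, 1, 2, 5
d = r₁ − r₂: -3, 2, -2, 0, 2, 1
d²: 9, 4, 4, 0, 4, 1; Σd² = 22
ρ = 1 − 6·22/(6·35) = 1 − 132/210 = 0.371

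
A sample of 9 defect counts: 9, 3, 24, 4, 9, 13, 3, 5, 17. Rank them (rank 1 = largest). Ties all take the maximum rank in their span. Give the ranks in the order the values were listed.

Sorted (descending): 24, 17, 13, 9, 9, 5, 4, 3, 3
The 2 values of 9 occupy positions 4–5 → each gets rank 5.
The 2 values of 3 occupy positions 8–9 → each gets rank 9.

5, 9, 1, 7, 5, 3, 9, 6, 2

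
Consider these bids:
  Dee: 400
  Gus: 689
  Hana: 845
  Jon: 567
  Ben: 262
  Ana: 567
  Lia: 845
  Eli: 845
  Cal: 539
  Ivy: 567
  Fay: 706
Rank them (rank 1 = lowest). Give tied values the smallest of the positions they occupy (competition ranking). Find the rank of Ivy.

Sorted (ascending): 262, 400, 539, 567, 567, 567, 689, 706, 845, 845, 845
The 3 values of 567 occupy positions 4–6 → each gets rank 4.
The 3 values of 845 occupy positions 9–11 → each gets rank 9.
Ivy has value 567 → rank 4.

4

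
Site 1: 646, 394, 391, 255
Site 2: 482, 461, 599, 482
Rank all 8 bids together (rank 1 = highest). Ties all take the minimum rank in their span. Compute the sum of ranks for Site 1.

Sorted (descending): 646, 599, 482, 482, 461, 394, 391, 255
The 2 values of 482 occupy positions 3–4 → each gets rank 3.
Site 1 values → pooled ranks: 646→1, 394→6, 391→7, 255→8
Rank sum = 1 + 6 + 7 + 8 = 22

22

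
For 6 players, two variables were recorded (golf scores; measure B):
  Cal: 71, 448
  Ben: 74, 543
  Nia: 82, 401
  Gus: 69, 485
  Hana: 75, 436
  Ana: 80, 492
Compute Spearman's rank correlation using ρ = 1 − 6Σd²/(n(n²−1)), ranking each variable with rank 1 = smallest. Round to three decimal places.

Ranks of variable 1: 2, 3, 6, 1, 4, 5
Ranks of variable 2: 3, 6, 1, 4, 2, 5
d = r₁ − r₂: -1, -3, 5, -3, 2, 0
d²: 1, 9, 25, 9, 4, 0; Σd² = 48
ρ = 1 − 6·48/(6·35) = 1 − 288/210 = -0.371

-0.371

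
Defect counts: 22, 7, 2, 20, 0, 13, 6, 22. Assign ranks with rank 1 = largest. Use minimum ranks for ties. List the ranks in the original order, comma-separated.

Sorted (descending): 22, 22, 20, 13, 7, 6, 2, 0
The 2 values of 22 occupy positions 1–2 → each gets rank 1.

1, 5, 7, 3, 8, 4, 6, 1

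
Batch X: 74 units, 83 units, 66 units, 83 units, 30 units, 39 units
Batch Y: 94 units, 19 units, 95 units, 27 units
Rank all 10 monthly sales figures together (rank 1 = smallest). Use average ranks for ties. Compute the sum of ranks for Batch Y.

22

Sorted (ascending): 19, 27, 30, 39, 66, 74, 83, 83, 94, 95
The 2 values of 83 occupy positions 7–8 → average rank (7+8)/2 = 7.5.
Batch Y values → pooled ranks: 94→9, 19→1, 95→10, 27→2
Rank sum = 9 + 1 + 10 + 2 = 22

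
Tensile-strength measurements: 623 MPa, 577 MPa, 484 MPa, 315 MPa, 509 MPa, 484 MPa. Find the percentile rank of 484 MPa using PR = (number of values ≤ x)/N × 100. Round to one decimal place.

N = 6.
Strictly below 484: 1. Equal to 484: 2.
PR = 3/6 × 100 = 50.0

50.0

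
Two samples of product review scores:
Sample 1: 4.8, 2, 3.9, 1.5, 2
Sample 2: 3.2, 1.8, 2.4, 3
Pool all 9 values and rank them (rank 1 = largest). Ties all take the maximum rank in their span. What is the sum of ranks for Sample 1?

26

Sorted (descending): 4.8, 3.9, 3.2, 3, 2.4, 2, 2, 1.8, 1.5
The 2 values of 2 occupy positions 6–7 → each gets rank 7.
Sample 1 values → pooled ranks: 4.8→1, 2→7, 3.9→2, 1.5→9, 2→7
Rank sum = 1 + 7 + 2 + 9 + 7 = 26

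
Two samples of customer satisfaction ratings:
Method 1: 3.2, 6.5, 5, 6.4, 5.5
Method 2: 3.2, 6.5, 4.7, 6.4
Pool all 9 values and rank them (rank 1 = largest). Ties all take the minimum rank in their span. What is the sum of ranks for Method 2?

19

Sorted (descending): 6.5, 6.5, 6.4, 6.4, 5.5, 5, 4.7, 3.2, 3.2
The 2 values of 6.5 occupy positions 1–2 → each gets rank 1.
The 2 values of 6.4 occupy positions 3–4 → each gets rank 3.
The 2 values of 3.2 occupy positions 8–9 → each gets rank 8.
Method 2 values → pooled ranks: 3.2→8, 6.5→1, 4.7→7, 6.4→3
Rank sum = 8 + 1 + 7 + 3 = 19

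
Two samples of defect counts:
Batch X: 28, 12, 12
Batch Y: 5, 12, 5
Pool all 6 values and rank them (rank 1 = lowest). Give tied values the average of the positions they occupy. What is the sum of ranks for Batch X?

Sorted (ascending): 5, 5, 12, 12, 12, 28
The 2 values of 5 occupy positions 1–2 → average rank (1+2)/2 = 1.5.
The 3 values of 12 occupy positions 3–5 → average rank 4.
Batch X values → pooled ranks: 28→6, 12→4, 12→4
Rank sum = 6 + 4 + 4 = 14

14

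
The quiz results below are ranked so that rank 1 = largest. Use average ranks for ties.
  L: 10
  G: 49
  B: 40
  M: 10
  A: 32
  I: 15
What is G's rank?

1

Sorted (descending): 49, 40, 32, 15, 10, 10
The 2 values of 10 occupy positions 5–6 → average rank (5+6)/2 = 5.5.
G has value 49 → rank 1.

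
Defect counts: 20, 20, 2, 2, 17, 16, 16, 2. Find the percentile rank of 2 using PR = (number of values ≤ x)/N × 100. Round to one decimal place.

37.5

N = 8.
Strictly below 2: 0. Equal to 2: 3.
PR = 3/8 × 100 = 37.5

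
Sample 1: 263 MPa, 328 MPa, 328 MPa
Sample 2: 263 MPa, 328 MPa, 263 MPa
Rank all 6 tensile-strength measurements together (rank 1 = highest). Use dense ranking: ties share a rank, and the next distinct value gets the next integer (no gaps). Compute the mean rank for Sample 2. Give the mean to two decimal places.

Sorted (descending): 328, 328, 328, 263, 263, 263
The 3 values of 328 share dense rank 1.
The 3 values of 263 share dense rank 2.
Sample 2 values → pooled ranks: 263→2, 328→1, 263→2
Mean rank = (2 + 1 + 2) / 3 = 1.67

1.67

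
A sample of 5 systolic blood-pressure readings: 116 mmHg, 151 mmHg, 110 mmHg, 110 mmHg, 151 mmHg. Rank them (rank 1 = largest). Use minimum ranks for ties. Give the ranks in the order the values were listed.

3, 1, 4, 4, 1

Sorted (descending): 151, 151, 116, 110, 110
The 2 values of 151 occupy positions 1–2 → each gets rank 1.
The 2 values of 110 occupy positions 4–5 → each gets rank 4.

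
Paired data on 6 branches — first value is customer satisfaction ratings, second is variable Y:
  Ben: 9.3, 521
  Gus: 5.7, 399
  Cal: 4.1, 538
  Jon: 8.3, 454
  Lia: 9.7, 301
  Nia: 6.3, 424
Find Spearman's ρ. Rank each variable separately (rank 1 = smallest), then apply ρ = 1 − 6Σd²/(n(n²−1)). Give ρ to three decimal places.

-0.429

Ranks of variable 1: 5, 2, 1, 4, 6, 3
Ranks of variable 2: 5, 2, 6, 4, 1, 3
d = r₁ − r₂: 0, 0, -5, 0, 5, 0
d²: 0, 0, 25, 0, 25, 0; Σd² = 50
ρ = 1 − 6·50/(6·35) = 1 − 300/210 = -0.429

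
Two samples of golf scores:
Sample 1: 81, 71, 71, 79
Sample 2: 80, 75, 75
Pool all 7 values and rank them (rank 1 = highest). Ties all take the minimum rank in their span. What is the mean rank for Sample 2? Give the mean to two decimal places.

Sorted (descending): 81, 80, 79, 75, 75, 71, 71
The 2 values of 75 occupy positions 4–5 → each gets rank 4.
The 2 values of 71 occupy positions 6–7 → each gets rank 6.
Sample 2 values → pooled ranks: 80→2, 75→4, 75→4
Mean rank = (2 + 4 + 4) / 3 = 3.33

3.33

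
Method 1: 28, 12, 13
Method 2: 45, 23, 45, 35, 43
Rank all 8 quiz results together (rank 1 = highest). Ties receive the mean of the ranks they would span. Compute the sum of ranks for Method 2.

Sorted (descending): 45, 45, 43, 35, 28, 23, 13, 12
The 2 values of 45 occupy positions 1–2 → average rank (1+2)/2 = 1.5.
Method 2 values → pooled ranks: 45→1.5, 23→6, 45→1.5, 35→4, 43→3
Rank sum = 1.5 + 6 + 1.5 + 4 + 3 = 16

16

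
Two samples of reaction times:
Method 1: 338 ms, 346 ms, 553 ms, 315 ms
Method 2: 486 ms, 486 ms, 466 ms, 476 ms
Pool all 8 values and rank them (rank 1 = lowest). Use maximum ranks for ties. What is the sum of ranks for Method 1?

Sorted (ascending): 315, 338, 346, 466, 476, 486, 486, 553
The 2 values of 486 occupy positions 6–7 → each gets rank 7.
Method 1 values → pooled ranks: 338→2, 346→3, 553→8, 315→1
Rank sum = 2 + 3 + 8 + 1 = 14

14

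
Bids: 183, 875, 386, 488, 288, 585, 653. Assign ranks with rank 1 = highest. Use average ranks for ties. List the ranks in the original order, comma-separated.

Sorted (descending): 875, 653, 585, 488, 386, 288, 183
No ties — each value takes its position as its rank.

7, 1, 5, 4, 6, 3, 2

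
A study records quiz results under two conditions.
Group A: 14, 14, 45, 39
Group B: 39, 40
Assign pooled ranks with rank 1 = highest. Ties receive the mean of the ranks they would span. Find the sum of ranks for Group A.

15.5

Sorted (descending): 45, 40, 39, 39, 14, 14
The 2 values of 39 occupy positions 3–4 → average rank (3+4)/2 = 3.5.
The 2 values of 14 occupy positions 5–6 → average rank (5+6)/2 = 5.5.
Group A values → pooled ranks: 14→5.5, 14→5.5, 45→1, 39→3.5
Rank sum = 5.5 + 5.5 + 1 + 3.5 = 15.5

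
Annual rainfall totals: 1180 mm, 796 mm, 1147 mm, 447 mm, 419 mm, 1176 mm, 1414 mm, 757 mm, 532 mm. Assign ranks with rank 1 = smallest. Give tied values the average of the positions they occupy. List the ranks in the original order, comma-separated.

Sorted (ascending): 419, 447, 532, 757, 796, 1147, 1176, 1180, 1414
No ties — each value takes its position as its rank.

8, 5, 6, 2, 1, 7, 9, 4, 3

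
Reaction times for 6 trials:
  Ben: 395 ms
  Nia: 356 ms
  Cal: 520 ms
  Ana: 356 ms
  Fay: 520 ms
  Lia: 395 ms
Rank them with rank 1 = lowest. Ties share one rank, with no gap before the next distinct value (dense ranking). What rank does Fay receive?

Sorted (ascending): 356, 356, 395, 395, 520, 520
The 2 values of 356 share dense rank 1.
The 2 values of 395 share dense rank 2.
The 2 values of 520 share dense rank 3.
Fay has value 520 ms → rank 3.

3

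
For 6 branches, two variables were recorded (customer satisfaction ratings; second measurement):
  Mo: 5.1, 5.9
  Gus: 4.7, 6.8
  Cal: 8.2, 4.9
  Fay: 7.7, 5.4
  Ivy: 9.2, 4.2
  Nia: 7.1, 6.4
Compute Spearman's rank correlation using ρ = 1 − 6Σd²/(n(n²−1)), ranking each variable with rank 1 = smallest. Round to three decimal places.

Ranks of variable 1: 2, 1, 5, 4, 6, 3
Ranks of variable 2: 4, 6, 2, 3, 1, 5
d = r₁ − r₂: -2, -5, 3, 1, 5, -2
d²: 4, 25, 9, 1, 25, 4; Σd² = 68
ρ = 1 − 6·68/(6·35) = 1 − 408/210 = -0.943

-0.943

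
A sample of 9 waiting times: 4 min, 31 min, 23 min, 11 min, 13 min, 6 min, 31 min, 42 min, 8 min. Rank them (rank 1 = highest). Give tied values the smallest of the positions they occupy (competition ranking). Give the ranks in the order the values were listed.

Sorted (descending): 42, 31, 31, 23, 13, 11, 8, 6, 4
The 2 values of 31 occupy positions 2–3 → each gets rank 2.

9, 2, 4, 6, 5, 8, 2, 1, 7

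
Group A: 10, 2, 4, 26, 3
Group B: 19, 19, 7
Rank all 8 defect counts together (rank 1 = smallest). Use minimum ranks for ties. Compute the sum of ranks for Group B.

16

Sorted (ascending): 2, 3, 4, 7, 10, 19, 19, 26
The 2 values of 19 occupy positions 6–7 → each gets rank 6.
Group B values → pooled ranks: 19→6, 19→6, 7→4
Rank sum = 6 + 6 + 4 = 16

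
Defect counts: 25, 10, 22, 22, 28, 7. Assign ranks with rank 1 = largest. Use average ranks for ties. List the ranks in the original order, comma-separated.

2, 5, 3.5, 3.5, 1, 6

Sorted (descending): 28, 25, 22, 22, 10, 7
The 2 values of 22 occupy positions 3–4 → average rank (3+4)/2 = 3.5.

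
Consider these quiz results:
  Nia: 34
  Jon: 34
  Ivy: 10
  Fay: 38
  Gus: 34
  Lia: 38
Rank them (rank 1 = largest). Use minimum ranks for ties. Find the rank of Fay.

1

Sorted (descending): 38, 38, 34, 34, 34, 10
The 2 values of 38 occupy positions 1–2 → each gets rank 1.
The 3 values of 34 occupy positions 3–5 → each gets rank 3.
Fay has value 38 → rank 1.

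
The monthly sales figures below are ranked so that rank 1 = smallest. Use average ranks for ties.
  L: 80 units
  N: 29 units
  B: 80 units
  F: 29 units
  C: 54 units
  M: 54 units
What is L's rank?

5.5

Sorted (ascending): 29, 29, 54, 54, 80, 80
The 2 values of 29 occupy positions 1–2 → average rank (1+2)/2 = 1.5.
The 2 values of 54 occupy positions 3–4 → average rank (3+4)/2 = 3.5.
The 2 values of 80 occupy positions 5–6 → average rank (5+6)/2 = 5.5.
L has value 80 units → rank 5.5.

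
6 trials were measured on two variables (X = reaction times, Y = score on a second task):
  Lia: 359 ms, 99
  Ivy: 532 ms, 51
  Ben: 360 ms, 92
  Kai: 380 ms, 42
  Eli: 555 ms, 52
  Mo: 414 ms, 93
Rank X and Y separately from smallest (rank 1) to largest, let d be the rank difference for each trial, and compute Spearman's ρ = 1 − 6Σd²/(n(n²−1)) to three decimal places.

Ranks of variable 1: 1, 5, 2, 3, 6, 4
Ranks of variable 2: 6, 2, 4, 1, 3, 5
d = r₁ − r₂: -5, 3, -2, 2, 3, -1
d²: 25, 9, 4, 4, 9, 1; Σd² = 52
ρ = 1 − 6·52/(6·35) = 1 − 312/210 = -0.486

-0.486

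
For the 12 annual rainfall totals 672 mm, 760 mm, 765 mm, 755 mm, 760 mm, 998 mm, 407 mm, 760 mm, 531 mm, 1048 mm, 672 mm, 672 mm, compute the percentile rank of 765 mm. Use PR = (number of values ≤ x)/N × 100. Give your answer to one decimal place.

N = 12.
Strictly below 765: 9. Equal to 765: 1.
PR = 10/12 × 100 = 83.3

83.3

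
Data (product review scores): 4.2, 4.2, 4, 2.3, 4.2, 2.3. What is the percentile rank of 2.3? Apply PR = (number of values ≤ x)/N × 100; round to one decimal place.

N = 6.
Strictly below 2.3: 0. Equal to 2.3: 2.
PR = 2/6 × 100 = 33.3

33.3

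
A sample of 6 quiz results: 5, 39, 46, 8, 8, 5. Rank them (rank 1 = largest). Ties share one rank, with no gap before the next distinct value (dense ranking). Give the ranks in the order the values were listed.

Sorted (descending): 46, 39, 8, 8, 5, 5
The 2 values of 8 share dense rank 3.
The 2 values of 5 share dense rank 4.
Remaining distinct values take the next consecutive integers.

4, 2, 1, 3, 3, 4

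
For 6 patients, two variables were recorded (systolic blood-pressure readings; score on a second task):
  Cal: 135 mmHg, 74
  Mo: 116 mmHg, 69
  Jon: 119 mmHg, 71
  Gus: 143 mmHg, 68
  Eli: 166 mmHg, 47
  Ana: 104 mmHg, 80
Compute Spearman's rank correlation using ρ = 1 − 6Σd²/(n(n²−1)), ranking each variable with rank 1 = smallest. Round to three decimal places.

Ranks of variable 1: 4, 2, 3, 5, 6, 1
Ranks of variable 2: 5, 3, 4, 2, 1, 6
d = r₁ − r₂: -1, -1, -1, 3, 5, -5
d²: 1, 1, 1, 9, 25, 25; Σd² = 62
ρ = 1 − 6·62/(6·35) = 1 − 372/210 = -0.771

-0.771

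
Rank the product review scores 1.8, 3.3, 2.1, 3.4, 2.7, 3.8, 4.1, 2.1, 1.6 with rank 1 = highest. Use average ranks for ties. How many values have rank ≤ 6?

5

Sorted (descending): 4.1, 3.8, 3.4, 3.3, 2.7, 2.1, 2.1, 1.8, 1.6
The 2 values of 2.1 occupy positions 6–7 → average rank (6+7)/2 = 6.5.
Ranks ≤ 6: {1, 2, 3, 4, 5} → 5 values.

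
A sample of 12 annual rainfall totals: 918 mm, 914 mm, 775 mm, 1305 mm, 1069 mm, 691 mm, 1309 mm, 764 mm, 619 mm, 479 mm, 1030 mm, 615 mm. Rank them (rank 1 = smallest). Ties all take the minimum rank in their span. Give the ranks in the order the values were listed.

Sorted (ascending): 479, 615, 619, 691, 764, 775, 914, 918, 1030, 1069, 1305, 1309
No ties — each value takes its position as its rank.

8, 7, 6, 11, 10, 4, 12, 5, 3, 1, 9, 2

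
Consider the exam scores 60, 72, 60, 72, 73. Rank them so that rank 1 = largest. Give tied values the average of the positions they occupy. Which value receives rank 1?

Sorted (descending): 73, 72, 72, 60, 60
The 2 values of 72 occupy positions 2–3 → average rank (2+3)/2 = 2.5.
The 2 values of 60 occupy positions 4–5 → average rank (4+5)/2 = 4.5.
Rank 1 → value 73.

73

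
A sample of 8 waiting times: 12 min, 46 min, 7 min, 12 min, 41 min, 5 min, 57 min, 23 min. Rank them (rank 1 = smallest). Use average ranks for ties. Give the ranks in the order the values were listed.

Sorted (ascending): 5, 7, 12, 12, 23, 41, 46, 57
The 2 values of 12 occupy positions 3–4 → average rank (3+4)/2 = 3.5.

3.5, 7, 2, 3.5, 6, 1, 8, 5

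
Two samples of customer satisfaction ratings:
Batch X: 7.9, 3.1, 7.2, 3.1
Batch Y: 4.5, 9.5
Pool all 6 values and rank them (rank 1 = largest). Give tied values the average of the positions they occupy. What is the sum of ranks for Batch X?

Sorted (descending): 9.5, 7.9, 7.2, 4.5, 3.1, 3.1
The 2 values of 3.1 occupy positions 5–6 → average rank (5+6)/2 = 5.5.
Batch X values → pooled ranks: 7.9→2, 3.1→5.5, 7.2→3, 3.1→5.5
Rank sum = 2 + 5.5 + 3 + 5.5 = 16

16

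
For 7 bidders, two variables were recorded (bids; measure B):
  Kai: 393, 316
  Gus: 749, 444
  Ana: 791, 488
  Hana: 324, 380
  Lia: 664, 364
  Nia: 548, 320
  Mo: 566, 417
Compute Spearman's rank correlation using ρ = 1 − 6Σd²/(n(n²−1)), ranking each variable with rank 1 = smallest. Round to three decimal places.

Ranks of variable 1: 2, 6, 7, 1, 5, 3, 4
Ranks of variable 2: 1, 6, 7, 4, 3, 2, 5
d = r₁ − r₂: 1, 0, 0, -3, 2, 1, -1
d²: 1, 0, 0, 9, 4, 1, 1; Σd² = 16
ρ = 1 − 6·16/(7·48) = 1 − 96/336 = 0.714

0.714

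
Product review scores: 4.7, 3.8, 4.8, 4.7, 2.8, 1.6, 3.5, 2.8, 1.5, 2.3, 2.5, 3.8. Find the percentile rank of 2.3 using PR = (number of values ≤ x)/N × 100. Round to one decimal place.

N = 12.
Strictly below 2.3: 2. Equal to 2.3: 1.
PR = 3/12 × 100 = 25.0

25.0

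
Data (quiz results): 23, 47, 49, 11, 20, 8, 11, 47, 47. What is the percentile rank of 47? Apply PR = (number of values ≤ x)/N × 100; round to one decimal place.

N = 9.
Strictly below 47: 5. Equal to 47: 3.
PR = 8/9 × 100 = 88.9

88.9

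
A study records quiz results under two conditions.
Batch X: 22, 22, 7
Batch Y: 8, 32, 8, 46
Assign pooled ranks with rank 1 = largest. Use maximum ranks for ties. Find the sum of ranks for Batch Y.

15

Sorted (descending): 46, 32, 22, 22, 8, 8, 7
The 2 values of 22 occupy positions 3–4 → each gets rank 4.
The 2 values of 8 occupy positions 5–6 → each gets rank 6.
Batch Y values → pooled ranks: 8→6, 32→2, 8→6, 46→1
Rank sum = 6 + 2 + 6 + 1 = 15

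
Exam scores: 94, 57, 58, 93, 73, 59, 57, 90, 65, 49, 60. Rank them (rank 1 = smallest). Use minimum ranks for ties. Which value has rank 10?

93

Sorted (ascending): 49, 57, 57, 58, 59, 60, 65, 73, 90, 93, 94
The 2 values of 57 occupy positions 2–3 → each gets rank 2.
Rank 10 → value 93.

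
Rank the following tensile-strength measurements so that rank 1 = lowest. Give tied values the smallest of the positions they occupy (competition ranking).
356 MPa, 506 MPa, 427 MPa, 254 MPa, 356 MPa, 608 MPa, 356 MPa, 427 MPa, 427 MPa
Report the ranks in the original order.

2, 8, 5, 1, 2, 9, 2, 5, 5

Sorted (ascending): 254, 356, 356, 356, 427, 427, 427, 506, 608
The 3 values of 356 occupy positions 2–4 → each gets rank 2.
The 3 values of 427 occupy positions 5–7 → each gets rank 5.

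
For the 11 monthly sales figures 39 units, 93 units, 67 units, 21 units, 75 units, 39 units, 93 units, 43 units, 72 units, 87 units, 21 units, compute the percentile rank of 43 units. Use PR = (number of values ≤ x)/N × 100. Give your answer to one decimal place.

N = 11.
Strictly below 43: 4. Equal to 43: 1.
PR = 5/11 × 100 = 45.5

45.5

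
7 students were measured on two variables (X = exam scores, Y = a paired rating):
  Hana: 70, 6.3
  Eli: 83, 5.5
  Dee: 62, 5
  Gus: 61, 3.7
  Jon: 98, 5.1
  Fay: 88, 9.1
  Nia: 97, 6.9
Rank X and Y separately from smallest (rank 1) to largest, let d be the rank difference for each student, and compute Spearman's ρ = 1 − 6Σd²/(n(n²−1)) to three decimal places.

0.571

Ranks of variable 1: 3, 4, 2, 1, 7, 5, 6
Ranks of variable 2: 5, 4, 2, 1, 3, 7, 6
d = r₁ − r₂: -2, 0, 0, 0, 4, -2, 0
d²: 4, 0, 0, 0, 16, 4, 0; Σd² = 24
ρ = 1 − 6·24/(7·48) = 1 − 144/336 = 0.571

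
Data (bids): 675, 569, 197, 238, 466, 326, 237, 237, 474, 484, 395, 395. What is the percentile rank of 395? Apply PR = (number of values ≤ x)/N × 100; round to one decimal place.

58.3

N = 12.
Strictly below 395: 5. Equal to 395: 2.
PR = 7/12 × 100 = 58.3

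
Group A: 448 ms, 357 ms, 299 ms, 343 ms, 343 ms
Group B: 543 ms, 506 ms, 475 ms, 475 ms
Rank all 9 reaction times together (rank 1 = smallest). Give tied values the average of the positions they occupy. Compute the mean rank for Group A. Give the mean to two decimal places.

Sorted (ascending): 299, 343, 343, 357, 448, 475, 475, 506, 543
The 2 values of 343 occupy positions 2–3 → average rank (2+3)/2 = 2.5.
The 2 values of 475 occupy positions 6–7 → average rank (6+7)/2 = 6.5.
Group A values → pooled ranks: 448→5, 357→4, 299→1, 343→2.5, 343→2.5
Mean rank = (5 + 4 + 1 + 2.5 + 2.5) / 5 = 3.00

3.00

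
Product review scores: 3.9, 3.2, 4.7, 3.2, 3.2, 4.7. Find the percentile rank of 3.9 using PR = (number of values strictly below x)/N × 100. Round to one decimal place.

N = 6.
Strictly below 3.9: 3. Equal to 3.9: 1.
PR = 3/6 × 100 = 50.0

50.0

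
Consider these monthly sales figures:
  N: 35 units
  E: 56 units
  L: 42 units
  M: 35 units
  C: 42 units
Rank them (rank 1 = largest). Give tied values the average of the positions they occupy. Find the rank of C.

2.5

Sorted (descending): 56, 42, 42, 35, 35
The 2 values of 42 occupy positions 2–3 → average rank (2+3)/2 = 2.5.
The 2 values of 35 occupy positions 4–5 → average rank (4+5)/2 = 4.5.
C has value 42 units → rank 2.5.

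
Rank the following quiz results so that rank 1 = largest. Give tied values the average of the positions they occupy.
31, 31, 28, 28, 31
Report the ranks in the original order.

Sorted (descending): 31, 31, 31, 28, 28
The 3 values of 31 occupy positions 1–3 → average rank 2.
The 2 values of 28 occupy positions 4–5 → average rank (4+5)/2 = 4.5.

2, 2, 4.5, 4.5, 2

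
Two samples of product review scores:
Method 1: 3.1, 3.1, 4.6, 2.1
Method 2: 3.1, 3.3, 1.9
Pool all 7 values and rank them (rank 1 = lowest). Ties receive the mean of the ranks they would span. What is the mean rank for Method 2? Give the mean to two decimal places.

3.67

Sorted (ascending): 1.9, 2.1, 3.1, 3.1, 3.1, 3.3, 4.6
The 3 values of 3.1 occupy positions 3–5 → average rank 4.
Method 2 values → pooled ranks: 3.1→4, 3.3→6, 1.9→1
Mean rank = (4 + 6 + 1) / 3 = 3.67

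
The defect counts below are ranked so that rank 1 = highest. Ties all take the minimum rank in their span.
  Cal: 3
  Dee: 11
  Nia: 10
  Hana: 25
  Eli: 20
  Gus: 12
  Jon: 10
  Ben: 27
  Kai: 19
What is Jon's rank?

Sorted (descending): 27, 25, 20, 19, 12, 11, 10, 10, 3
The 2 values of 10 occupy positions 7–8 → each gets rank 7.
Jon has value 10 → rank 7.

7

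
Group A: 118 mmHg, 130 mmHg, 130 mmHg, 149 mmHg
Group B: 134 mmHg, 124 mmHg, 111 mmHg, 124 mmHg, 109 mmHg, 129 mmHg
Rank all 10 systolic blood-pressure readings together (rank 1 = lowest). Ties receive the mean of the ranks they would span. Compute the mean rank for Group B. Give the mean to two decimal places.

Sorted (ascending): 109, 111, 118, 124, 124, 129, 130, 130, 134, 149
The 2 values of 124 occupy positions 4–5 → average rank (4+5)/2 = 4.5.
The 2 values of 130 occupy positions 7–8 → average rank (7+8)/2 = 7.5.
Group B values → pooled ranks: 134→9, 124→4.5, 111→2, 124→4.5, 109→1, 129→6
Mean rank = (9 + 4.5 + 2 + 4.5 + 1 + 6) / 6 = 4.50

4.50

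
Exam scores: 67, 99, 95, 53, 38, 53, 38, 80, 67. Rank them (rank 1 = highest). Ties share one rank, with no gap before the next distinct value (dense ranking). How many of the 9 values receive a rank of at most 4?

Sorted (descending): 99, 95, 80, 67, 67, 53, 53, 38, 38
The 2 values of 67 share dense rank 4.
The 2 values of 53 share dense rank 5.
The 2 values of 38 share dense rank 6.
Remaining distinct values take the next consecutive integers.
Ranks ≤ 4: {1, 2, 3, 4, 4} → 5 values.

5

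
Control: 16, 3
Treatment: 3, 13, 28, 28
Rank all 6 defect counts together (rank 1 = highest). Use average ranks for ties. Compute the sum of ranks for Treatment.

12.5

Sorted (descending): 28, 28, 16, 13, 3, 3
The 2 values of 28 occupy positions 1–2 → average rank (1+2)/2 = 1.5.
The 2 values of 3 occupy positions 5–6 → average rank (5+6)/2 = 5.5.
Treatment values → pooled ranks: 3→5.5, 13→4, 28→1.5, 28→1.5
Rank sum = 5.5 + 4 + 1.5 + 1.5 = 12.5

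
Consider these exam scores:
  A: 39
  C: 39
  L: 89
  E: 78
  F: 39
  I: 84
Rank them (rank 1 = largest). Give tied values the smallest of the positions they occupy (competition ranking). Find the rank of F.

Sorted (descending): 89, 84, 78, 39, 39, 39
The 3 values of 39 occupy positions 4–6 → each gets rank 4.
F has value 39 → rank 4.

4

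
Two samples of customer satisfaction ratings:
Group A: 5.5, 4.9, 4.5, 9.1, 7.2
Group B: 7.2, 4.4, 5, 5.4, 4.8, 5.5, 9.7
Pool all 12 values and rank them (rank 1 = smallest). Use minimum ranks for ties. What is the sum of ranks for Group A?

Sorted (ascending): 4.4, 4.5, 4.8, 4.9, 5, 5.4, 5.5, 5.5, 7.2, 7.2, 9.1, 9.7
The 2 values of 5.5 occupy positions 7–8 → each gets rank 7.
The 2 values of 7.2 occupy positions 9–10 → each gets rank 9.
Group A values → pooled ranks: 5.5→7, 4.9→4, 4.5→2, 9.1→11, 7.2→9
Rank sum = 7 + 4 + 2 + 11 + 9 = 33

33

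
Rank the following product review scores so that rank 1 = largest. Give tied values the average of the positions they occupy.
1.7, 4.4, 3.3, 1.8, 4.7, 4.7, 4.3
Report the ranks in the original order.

Sorted (descending): 4.7, 4.7, 4.4, 4.3, 3.3, 1.8, 1.7
The 2 values of 4.7 occupy positions 1–2 → average rank (1+2)/2 = 1.5.

7, 3, 5, 6, 1.5, 1.5, 4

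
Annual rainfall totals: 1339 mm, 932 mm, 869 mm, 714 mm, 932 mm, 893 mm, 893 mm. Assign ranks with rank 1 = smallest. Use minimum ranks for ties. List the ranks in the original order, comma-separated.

7, 5, 2, 1, 5, 3, 3

Sorted (ascending): 714, 869, 893, 893, 932, 932, 1339
The 2 values of 893 occupy positions 3–4 → each gets rank 3.
The 2 values of 932 occupy positions 5–6 → each gets rank 5.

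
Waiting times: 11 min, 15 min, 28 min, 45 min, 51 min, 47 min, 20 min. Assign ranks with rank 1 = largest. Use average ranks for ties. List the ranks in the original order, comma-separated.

Sorted (descending): 51, 47, 45, 28, 20, 15, 11
No ties — each value takes its position as its rank.

7, 6, 4, 3, 1, 2, 5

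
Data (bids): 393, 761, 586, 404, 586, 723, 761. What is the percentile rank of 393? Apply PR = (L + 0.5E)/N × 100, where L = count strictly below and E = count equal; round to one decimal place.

7.1

N = 7.
Strictly below 393: 0. Equal to 393: 1.
PR = (0 + 0.5·1)/7 × 100 = 7.1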